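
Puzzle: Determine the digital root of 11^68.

The digital root of n equals n mod 9 (or 9 when 9 | n), so we need 11^68 mod 9.
11^68 ≡ 4 (mod 9), so the digital root is 4.

4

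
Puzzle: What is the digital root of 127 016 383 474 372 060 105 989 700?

1+2+7+0+1+6+3+8+3+4+7+4+3+7+2+0+6+0+1+0+5+9+8+9+7+0+0 = 103
1+0+3 = 4

4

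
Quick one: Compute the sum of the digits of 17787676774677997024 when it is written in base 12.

101

17787676774677997024 in base 12 is 8026263A6A983A3654.
Digit sum: 8+0+2+6+2+6+3+10+6+10+9+8+3+10+3+6+5+4 = 101.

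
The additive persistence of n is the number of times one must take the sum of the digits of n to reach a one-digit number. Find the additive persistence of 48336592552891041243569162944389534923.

48336592552891041243569162944389534923 → 176 → 14 → 5 (3 steps)

3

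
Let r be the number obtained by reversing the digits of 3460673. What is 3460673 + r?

Reverse of 3460673 is 3760643.
3460673 + 3760643 = 7221316

7221316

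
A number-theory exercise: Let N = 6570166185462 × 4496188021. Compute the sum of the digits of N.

93

6570166185462 × 4496188021 = 29540702499053508750702
Sum of its 23 digits: 93.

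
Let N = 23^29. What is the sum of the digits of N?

173

23^29 = 3091058643093537522799545838540043339063
Sum of its 40 digits: 173.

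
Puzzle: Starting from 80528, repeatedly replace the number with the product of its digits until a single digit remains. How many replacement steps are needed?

1

80528 → 0 (1 step)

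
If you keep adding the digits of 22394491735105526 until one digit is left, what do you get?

2+2+3+9+4+4+9+1+7+3+5+1+0+5+5+2+6 = 68
6+8 = 14
1+4 = 5

5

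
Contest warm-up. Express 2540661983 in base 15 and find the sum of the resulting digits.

69

2540661983 in base 15 is ED0ADB08.
Digit sum: 14+13+0+10+13+11+0+8 = 69.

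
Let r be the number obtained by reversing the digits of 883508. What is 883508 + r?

Reverse of 883508 is 805388.
883508 + 805388 = 1688896

1688896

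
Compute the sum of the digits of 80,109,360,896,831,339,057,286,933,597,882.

159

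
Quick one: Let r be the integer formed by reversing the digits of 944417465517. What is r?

Reversing 944417465517 gives 715564714449.

715564714449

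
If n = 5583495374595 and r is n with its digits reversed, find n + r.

Reverse of 5583495374595 is 5954735943855.
5583495374595 + 5954735943855 = 11538231318450

11538231318450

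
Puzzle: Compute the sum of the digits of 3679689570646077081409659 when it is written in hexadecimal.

159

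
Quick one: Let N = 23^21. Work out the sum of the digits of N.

152

23^21 = 39471584120695485887249589623
Sum of its 29 digits: 152.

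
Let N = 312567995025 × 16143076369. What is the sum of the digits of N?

90

312567995025 × 16143076369 = 5045809014193787064225
Sum of its 22 digits: 90.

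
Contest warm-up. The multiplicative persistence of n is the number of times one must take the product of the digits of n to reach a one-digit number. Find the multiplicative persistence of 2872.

3

2872 → 224 → 16 → 6 (3 steps)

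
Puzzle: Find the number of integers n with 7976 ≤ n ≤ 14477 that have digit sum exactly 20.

The integers in [7976, 14477] that have digit sum exactly 20: 8039, 8048, 8057, 8066, 8075, 8084, …, 14465, 14474.
402 qualify.

402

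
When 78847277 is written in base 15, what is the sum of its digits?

47

78847277 in base 15 is 6DC7252.
Digit sum: 6+13+12+7+2+5+2 = 47.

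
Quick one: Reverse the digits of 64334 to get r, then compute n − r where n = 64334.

20988

Reverse of 64334 is 43346.
64334 − 43346 = 20988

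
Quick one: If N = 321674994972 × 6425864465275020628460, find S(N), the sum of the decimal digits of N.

321674994972 × 6425864465275020628460 = 2067039919558095729257066780103120
Sum of its 34 digits: 144.

144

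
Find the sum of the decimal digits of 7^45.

7^45 = 107006904423598033356356300384937784807
Sum of its 39 digits: 163.

163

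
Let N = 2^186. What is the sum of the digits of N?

289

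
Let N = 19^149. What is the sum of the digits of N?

19^149 = 34220515064869830622217395484488611573241007744001424114372615902881200722891110230544118086486017487381036249281610201765891031204487835080659598388243869981268784460056579309586416186424579
Sum of its 191 digits: 802.

802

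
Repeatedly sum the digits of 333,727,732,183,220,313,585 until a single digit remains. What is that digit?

3+3+3+7+2+7+7+3+2+1+8+3+2+2+0+3+1+3+5+8+5 = 78
7+8 = 15
1+5 = 6
(Equivalently, 333,727,732,183,220,313,585 mod 9 = 6.)

6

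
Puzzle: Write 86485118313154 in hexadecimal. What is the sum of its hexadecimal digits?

79

86485118313154 in base 16 is 4EA862C162C2.
Digit sum: 4+14+10+8+6+2+12+1+6+2+12+2 = 79.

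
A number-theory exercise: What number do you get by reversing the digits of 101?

Reversing 101 gives 101.

101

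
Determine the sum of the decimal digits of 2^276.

361

2^276 = 121416805764108066932466369176469931665150427440758720078238275608681517825325531136
Sum of its 84 digits: 361.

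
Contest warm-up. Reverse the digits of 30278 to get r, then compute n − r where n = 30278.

Reverse of 30278 is 87203.
30278 − 87203 = -56925

-56925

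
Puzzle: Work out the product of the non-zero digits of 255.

50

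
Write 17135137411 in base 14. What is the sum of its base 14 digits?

67

17135137411 in base 14 is B87A19867.
Digit sum: 11+8+7+10+1+9+8+6+7 = 67.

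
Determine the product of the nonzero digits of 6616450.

4320

6×6×1×6×4×5 = 4320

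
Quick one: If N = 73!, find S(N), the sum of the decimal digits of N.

73! = 4470115461512684340891257138125051110076800700282905015819080092370422104067183317016903680000000000000000
Sum of its 106 digits: 315.

315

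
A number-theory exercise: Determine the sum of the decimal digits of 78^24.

198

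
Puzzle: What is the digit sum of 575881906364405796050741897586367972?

187

5+7+5+8+8+1+9+0+6+3+6+4+4+0+5+7+9+6+0+5+0+7+4+1+8+9+7+5+8+6+3+6+7+9+7+2 = 187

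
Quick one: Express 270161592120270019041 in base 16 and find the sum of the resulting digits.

270161592120270019041 in base 16 is EA53EC8A7EAAA59E1.
Digit sum: 14+10+5+3+14+12+8+10+7+14+10+10+10+5+9+14+1 = 156.

156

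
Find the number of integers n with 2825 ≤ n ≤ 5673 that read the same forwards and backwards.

The integers in [2825, 5673] that read the same forwards and backwards: 2882, 2992, 3003, 3113, 3223, 3333, …, 5555, 5665.
29 qualify.

29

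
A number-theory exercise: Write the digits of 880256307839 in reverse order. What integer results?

938703652088

Reversing 880256307839 gives 938703652088.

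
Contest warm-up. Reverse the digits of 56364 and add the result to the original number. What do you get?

102729

Reverse of 56364 is 46365.
56364 + 46365 = 102729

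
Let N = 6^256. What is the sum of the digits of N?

6^256 = 16096079122395561512061763913577304064976913480336184419870793713264277662647884811647537309195067118494671396772863385036070451166210844912750004569643271101628982439604781505910612662005364378566656
Sum of its 200 digits: 873.

873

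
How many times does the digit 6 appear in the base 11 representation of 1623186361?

1623186361 in base 11 is 763278A35.
The digit 6 appears 1 time.

1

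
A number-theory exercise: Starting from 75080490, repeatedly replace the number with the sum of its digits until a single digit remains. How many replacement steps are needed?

2

75080490 → 33 → 6 (2 steps)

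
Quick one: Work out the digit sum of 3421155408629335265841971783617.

136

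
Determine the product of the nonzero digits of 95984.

9×5×9×8×4 = 12960

12960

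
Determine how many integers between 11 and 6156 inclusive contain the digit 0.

1649

The integers in [11, 6156] that contain the digit 0: 20, 30, 40, 50, 60, 70, …, 6140, 6150.
1649 qualify.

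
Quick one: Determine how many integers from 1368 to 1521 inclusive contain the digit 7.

The integers in [1368, 1521] that contain the digit 7: 1370, 1371, 1372, 1373, 1374, 1375, …, 1507, 1517.
33 qualify.

33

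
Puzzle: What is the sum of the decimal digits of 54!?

261

54! = 230843697339241380472092742683027581083278564571807941132288000000000000
Sum of its 72 digits: 261.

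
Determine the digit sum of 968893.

43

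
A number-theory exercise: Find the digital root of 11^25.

2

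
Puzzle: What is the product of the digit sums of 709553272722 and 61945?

S(709553272722) = 7+0+9+5+5+3+2+7+2+7+2+2 = 51.
S(61945) = 6+1+9+4+5 = 25.
51 · 25 = 1275.

1275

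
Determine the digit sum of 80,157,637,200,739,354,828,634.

101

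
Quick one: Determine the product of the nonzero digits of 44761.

4×4×7×6×1 = 672

672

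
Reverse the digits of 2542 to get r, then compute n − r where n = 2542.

90

Reverse of 2542 is 2452.
2542 − 2452 = 90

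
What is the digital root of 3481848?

9

3+4+8+1+8+4+8 = 36
3+6 = 9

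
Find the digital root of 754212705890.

7+5+4+2+1+2+7+0+5+8+9+0 = 50
5+0 = 5

5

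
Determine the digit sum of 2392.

2+3+9+2 = 16

16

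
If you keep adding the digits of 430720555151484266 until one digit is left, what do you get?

5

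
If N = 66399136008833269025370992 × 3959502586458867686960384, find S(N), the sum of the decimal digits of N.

217

66399136008833269025370992 × 3959502586458867686960384 = 262907550765609465505331407987580104630226406780928
Sum of its 51 digits: 217.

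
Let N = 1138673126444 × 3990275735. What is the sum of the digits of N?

88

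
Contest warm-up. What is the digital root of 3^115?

9

The digital root of n equals n mod 9 (or 9 when 9 | n), so we need 3^115 mod 9.
3^115 ≡ 0 (mod 9), so the digital root is 9.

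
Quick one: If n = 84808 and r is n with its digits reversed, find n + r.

165656

Reverse of 84808 is 80848.
84808 + 80848 = 165656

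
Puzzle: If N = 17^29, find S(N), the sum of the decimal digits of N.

152

17^29 = 481968572106750915091411825223071697
Sum of its 36 digits: 152.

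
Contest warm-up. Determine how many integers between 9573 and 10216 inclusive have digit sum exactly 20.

The integers in [9573, 10216] that have digit sum exactly 20: 9605, 9614, 9623, 9632, 9641, 9650, …, 9920, 10199.
19 qualify.

19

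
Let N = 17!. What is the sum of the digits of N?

17! = 355687428096000
Sum of its 15 digits: 63.

63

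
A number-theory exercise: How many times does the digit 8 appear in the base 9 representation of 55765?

55765 in base 9 is 84441.
The digit 8 appears 1 time.

1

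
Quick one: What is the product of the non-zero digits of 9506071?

9×5×6×7×1 = 1890

1890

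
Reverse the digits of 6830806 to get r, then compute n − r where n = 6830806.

Reverse of 6830806 is 6080386.
6830806 − 6080386 = 750420

750420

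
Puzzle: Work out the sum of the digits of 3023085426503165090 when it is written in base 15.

116

3023085426503165090 in base 15 is 6D84E79821AD20E5.
Digit sum: 6+13+8+4+14+7+9+8+2+1+10+13+2+0+14+5 = 116.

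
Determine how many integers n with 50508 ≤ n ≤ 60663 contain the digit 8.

3464

The integers in [50508, 60663] that contain the digit 8: 50508, 50518, 50528, 50538, 50548, 50558, …, 60648, 60658.
3464 qualify.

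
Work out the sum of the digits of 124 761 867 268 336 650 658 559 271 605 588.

161

1+2+4+7+6+1+8+6+7+2+6+8+3+3+6+6+5+0+6+5+8+5+5+9+2+7+1+6+0+5+5+8+8 = 161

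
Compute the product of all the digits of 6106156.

0

6×1×0×6×1×5×6 = 0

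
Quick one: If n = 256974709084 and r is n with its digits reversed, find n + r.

737882188736

Reverse of 256974709084 is 480907479652.
256974709084 + 480907479652 = 737882188736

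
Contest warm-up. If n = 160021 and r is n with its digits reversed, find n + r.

Reverse of 160021 is 120061.
160021 + 120061 = 280082

280082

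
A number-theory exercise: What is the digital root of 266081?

2+6+6+0+8+1 = 23
2+3 = 5

5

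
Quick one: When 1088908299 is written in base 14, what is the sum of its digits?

50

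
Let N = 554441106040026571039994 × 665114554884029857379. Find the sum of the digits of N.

181

554441106040026571039994 × 665114554884029857379 = 368766849453221470843034630534532307525015726
Sum of its 45 digits: 181.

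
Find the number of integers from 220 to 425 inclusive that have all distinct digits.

148

The integers in [220, 425] that have all distinct digits: 230, 231, 234, 235, 236, 237, …, 423, 425.
148 qualify.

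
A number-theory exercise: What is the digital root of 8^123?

8

The digital root of n equals n mod 9 (or 9 when 9 | n), so we need 8^123 mod 9.
8^123 ≡ 8 (mod 9), so the digital root is 8.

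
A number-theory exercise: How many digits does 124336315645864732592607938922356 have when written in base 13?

124336315645864732592607938922356 in base 13 is 803544A35733666B3985509900C8C, which has 29 digits.

29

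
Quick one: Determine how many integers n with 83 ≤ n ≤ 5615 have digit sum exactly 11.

The integers in [83, 5615] that have digit sum exactly 11: 83, 92, 119, 128, 137, 146, …, 5510, 5600.
290 qualify.

290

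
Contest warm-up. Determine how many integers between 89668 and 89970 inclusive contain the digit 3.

The integers in [89668, 89970] that contain the digit 3: 89673, 89683, 89693, 89703, 89713, 89723, …, 89953, 89963.
57 qualify.

57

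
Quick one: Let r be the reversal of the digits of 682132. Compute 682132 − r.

Reverse of 682132 is 231286.
682132 − 231286 = 450846

450846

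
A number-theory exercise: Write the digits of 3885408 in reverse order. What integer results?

8045883

Reversing 3885408 gives 8045883.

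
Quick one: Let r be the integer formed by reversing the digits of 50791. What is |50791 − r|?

31086

Reverse of 50791 is 19705.
|50791 − 19705| = 31086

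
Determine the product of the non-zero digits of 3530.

3×5×3 = 45

45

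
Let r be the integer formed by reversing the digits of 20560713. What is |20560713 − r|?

11145789

Reverse of 20560713 is 31706502.
|20560713 − 31706502| = 11145789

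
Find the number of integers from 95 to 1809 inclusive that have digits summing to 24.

16

The integers in [95, 1809] that have digits summing to 24: 699, 789, 798, 879, 888, 897, …, 1788, 1797.
16 qualify.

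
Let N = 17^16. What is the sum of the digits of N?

109

17^16 = 48661191875666868481
Sum of its 20 digits: 109.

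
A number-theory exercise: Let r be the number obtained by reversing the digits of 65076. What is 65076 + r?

132132

Reverse of 65076 is 67056.
65076 + 67056 = 132132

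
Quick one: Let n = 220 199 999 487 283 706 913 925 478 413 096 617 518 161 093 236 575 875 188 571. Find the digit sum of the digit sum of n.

First digit sum: 292.
2+9+2 = 13.

13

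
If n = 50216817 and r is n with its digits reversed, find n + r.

Reverse of 50216817 is 71861205.
50216817 + 71861205 = 122078022

122078022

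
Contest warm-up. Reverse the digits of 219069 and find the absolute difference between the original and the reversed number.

741843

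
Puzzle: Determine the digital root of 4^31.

4

The digital root of n equals n mod 9 (or 9 when 9 | n), so we need 4^31 mod 9.
4^31 ≡ 4 (mod 9), so the digital root is 4.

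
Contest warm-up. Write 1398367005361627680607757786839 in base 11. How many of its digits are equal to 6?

1398367005361627680607757786839 in base 11 is 9773405689534A3359451497A6A3A.
The digit 6 appears 2 times.

2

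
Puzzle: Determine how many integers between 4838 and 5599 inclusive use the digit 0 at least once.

The integers in [4838, 5599] that use the digit 0 at least once: 4840, 4850, 4860, 4870, 4880, 4890, …, 5580, 5590.
220 qualify.

220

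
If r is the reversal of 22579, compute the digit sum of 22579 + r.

Reversal of 22579 is 97522; 22579 + 97522 = 120101.
Digit sum of 120101: 1+2+0+1+0+1 = 5.

5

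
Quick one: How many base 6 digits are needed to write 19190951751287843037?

19190951751287843037 in base 6 is 4014453443445252203004513, which has 25 digits.

25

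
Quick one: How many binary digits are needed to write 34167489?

26

34167489 in base 2 is 10000010010101101011000001, which has 26 digits.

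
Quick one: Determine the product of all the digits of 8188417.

8×1×8×8×4×1×7 = 14336

14336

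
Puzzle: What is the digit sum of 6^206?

6^206 = 19913957642173950411583660538699907256194482903259058822541071906796628841067058543673829733082363131480098718413241513393011530261588923628668631456612305862656
Sum of its 161 digits: 711.

711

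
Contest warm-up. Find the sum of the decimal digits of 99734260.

40

9+9+7+3+4+2+6+0 = 40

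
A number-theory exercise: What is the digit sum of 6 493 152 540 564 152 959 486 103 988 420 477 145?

166

6+4+9+3+1+5+2+5+4+0+5+6+4+1+5+2+9+5+9+4+8+6+1+0+3+9+8+8+4+2+0+4+7+7+1+4+5 = 166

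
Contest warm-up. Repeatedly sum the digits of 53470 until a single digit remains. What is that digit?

1

5+3+4+7+0 = 19
1+9 = 10
1+0 = 1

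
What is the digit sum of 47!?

225

47! = 258623241511168180642964355153611979969197632389120000000000
Sum of its 60 digits: 225.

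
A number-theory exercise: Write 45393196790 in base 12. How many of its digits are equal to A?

45393196790 in base 12 is 896A10B132.
The digit A appears 1 time.

1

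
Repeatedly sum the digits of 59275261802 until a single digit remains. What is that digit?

2

5+9+2+7+5+2+6+1+8+0+2 = 47
4+7 = 11
1+1 = 2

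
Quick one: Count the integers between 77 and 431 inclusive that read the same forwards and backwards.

The integers in [77, 431] that read the same forwards and backwards: 77, 88, 99, 101, 111, 121, …, 414, 424.
36 qualify.

36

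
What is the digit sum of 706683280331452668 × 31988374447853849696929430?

192

706683280331452668 × 31988374447853849696929430 = 22605649387280179520177280877048650981219240
Sum of its 44 digits: 192.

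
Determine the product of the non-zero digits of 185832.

1920

1×8×5×8×3×2 = 1920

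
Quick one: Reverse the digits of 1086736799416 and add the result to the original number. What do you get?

Reverse of 1086736799416 is 6149976376801.
1086736799416 + 6149976376801 = 7236713176217

7236713176217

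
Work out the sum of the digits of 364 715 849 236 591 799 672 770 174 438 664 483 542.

3+6+4+7+1+5+8+4+9+2+3+6+5+9+1+7+9+9+6+7+2+7+7+0+1+7+4+4+3+8+6+6+4+4+8+3+5+4+2 = 196

196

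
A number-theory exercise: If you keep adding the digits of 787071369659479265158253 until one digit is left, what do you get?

7+8+7+0+7+1+3+6+9+6+5+9+4+7+9+2+6+5+1+5+8+2+5+3 = 125
1+2+5 = 8

8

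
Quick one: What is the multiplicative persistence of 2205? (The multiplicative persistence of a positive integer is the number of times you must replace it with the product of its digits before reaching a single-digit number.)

1

2205 → 0 (1 step)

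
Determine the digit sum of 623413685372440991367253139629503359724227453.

194

6+2+3+4+1+3+6+8+5+3+7+2+4+4+0+9+9+1+3+6+7+2+5+3+1+3+9+6+2+9+5+0+3+3+5+9+7+2+4+2+2+7+4+5+3 = 194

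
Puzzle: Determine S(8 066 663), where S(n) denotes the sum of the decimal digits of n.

8+0+6+6+6+6+3 = 35

35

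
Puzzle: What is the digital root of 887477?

5

8+8+7+4+7+7 = 41
4+1 = 5
(Equivalently, 887477 mod 9 = 5.)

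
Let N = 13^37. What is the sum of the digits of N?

13^37 = 164400841185494513395503358052498933338333
Sum of its 42 digits: 175.

175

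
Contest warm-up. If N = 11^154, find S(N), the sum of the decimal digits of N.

11^154 = 23685006833599197195919088540029236495037570793389397124452664106311119907667522129737993239189993164203234593360478299303844688744325163736088149221730477343641
Sum of its 161 digits: 736.

736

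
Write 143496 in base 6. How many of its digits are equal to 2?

2

143496 in base 6 is 3024200.
The digit 2 appears 2 times.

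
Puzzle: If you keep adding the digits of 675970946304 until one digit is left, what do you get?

6+7+5+9+7+0+9+4+6+3+0+4 = 60
6+0 = 6

6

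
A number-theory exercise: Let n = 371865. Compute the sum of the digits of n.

3+7+1+8+6+5 = 30

30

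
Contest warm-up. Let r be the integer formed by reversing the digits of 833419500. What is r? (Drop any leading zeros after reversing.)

Reversing 833419500 gives 5914338.

5914338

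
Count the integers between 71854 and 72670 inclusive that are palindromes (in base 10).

The integers in [71854, 72670] that are palindromes (in base 10): 71917, 72027, 72127, 72227, 72327, 72427, 72527, 72627.
8 qualify.

8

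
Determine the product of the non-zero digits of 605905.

1350

6×5×9×5 = 1350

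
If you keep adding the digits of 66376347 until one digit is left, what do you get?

6

6+6+3+7+6+3+4+7 = 42
4+2 = 6
(Equivalently, 66376347 mod 9 = 6.)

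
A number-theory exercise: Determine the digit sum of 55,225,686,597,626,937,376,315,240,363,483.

151

5+5+2+2+5+6+8+6+5+9+7+6+2+6+9+3+7+3+7+6+3+1+5+2+4+0+3+6+3+4+8+3 = 151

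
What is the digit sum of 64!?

324

64! = 126886932185884164103433389335161480802865516174545192198801894375214704230400000000000000
Sum of its 90 digits: 324.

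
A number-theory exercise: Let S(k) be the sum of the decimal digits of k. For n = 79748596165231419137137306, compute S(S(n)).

First digit sum: 118.
1+1+8 = 10.

10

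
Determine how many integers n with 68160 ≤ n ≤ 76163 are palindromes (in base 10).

80

The integers in [68160, 76163] that are palindromes (in base 10): 68186, 68286, 68386, 68486, 68586, 68686, …, 75957, 76067.
80 qualify.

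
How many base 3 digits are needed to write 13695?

13695 in base 3 is 200210020, which has 9 digits.

9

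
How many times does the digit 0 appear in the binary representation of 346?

4

346 in base 2 is 101011010.
The digit 0 appears 4 times.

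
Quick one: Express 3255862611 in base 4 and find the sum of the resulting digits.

15

3255862611 in base 4 is 3002010020111103.
Digit sum: 3+0+0+2+0+1+0+0+2+0+1+1+1+1+0+3 = 15.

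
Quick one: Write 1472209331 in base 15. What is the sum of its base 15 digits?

61

1472209331 in base 15 is 893AA28B.
Digit sum: 8+9+3+10+10+2+8+11 = 61.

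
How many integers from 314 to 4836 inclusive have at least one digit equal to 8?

1215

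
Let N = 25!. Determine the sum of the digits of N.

72

25! = 15511210043330985984000000
Sum of its 26 digits: 72.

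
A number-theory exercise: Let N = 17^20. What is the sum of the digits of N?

17^20 = 4064231406647572522401601
Sum of its 25 digits: 82.

82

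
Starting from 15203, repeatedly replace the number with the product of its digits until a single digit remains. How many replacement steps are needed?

15203 → 0 (1 step)

1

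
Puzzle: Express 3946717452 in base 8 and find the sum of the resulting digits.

3946717452 in base 8 is 35317420414.
Digit sum: 3+5+3+1+7+4+2+0+4+1+4 = 34.

34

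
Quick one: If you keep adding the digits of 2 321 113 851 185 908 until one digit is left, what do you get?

4

2+3+2+1+1+1+3+8+5+1+1+8+5+9+0+8 = 58
5+8 = 13
1+3 = 4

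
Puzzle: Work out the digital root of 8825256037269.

8+8+2+5+2+5+6+0+3+7+2+6+9 = 63
6+3 = 9

9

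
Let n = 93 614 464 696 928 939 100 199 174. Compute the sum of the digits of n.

130

9+3+6+1+4+4+6+4+6+9+6+9+2+8+9+3+9+1+0+0+1+9+9+1+7+4 = 130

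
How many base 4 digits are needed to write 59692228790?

59692228790 in base 4 is 313211323302002312, which has 18 digits.

18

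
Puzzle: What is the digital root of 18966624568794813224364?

1+8+9+6+6+6+2+4+5+6+8+7+9+4+8+1+3+2+2+4+3+6+4 = 114
1+1+4 = 6
(Equivalently, 18966624568794813224364 mod 9 = 6.)

6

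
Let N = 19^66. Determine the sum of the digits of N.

415

19^66 = 2498835475335488615165941356210895586368381374221567418772496080399497448506732376681
Sum of its 85 digits: 415.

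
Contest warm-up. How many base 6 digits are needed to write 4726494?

9

4726494 in base 6 is 245145530, which has 9 digits.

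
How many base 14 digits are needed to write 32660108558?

10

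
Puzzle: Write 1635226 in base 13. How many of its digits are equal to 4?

1

1635226 in base 13 is 4533B8.
The digit 4 appears 1 time.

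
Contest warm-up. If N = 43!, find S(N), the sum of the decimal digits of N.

43! = 60415263063373835637355132068513997507264512000000000
Sum of its 53 digits: 180.

180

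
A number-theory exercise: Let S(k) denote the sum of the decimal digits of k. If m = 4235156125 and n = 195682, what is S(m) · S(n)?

S(4235156125) = 4+2+3+5+1+5+6+1+2+5 = 34.
S(195682) = 1+9+5+6+8+2 = 31.
34 · 31 = 1054.

1054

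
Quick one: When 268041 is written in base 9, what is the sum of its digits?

25

268041 in base 9 is 447613.
Digit sum: 4+4+7+6+1+3 = 25.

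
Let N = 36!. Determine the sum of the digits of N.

171

36! = 371993326789901217467999448150835200000000
Sum of its 42 digits: 171.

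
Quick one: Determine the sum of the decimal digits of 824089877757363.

8+2+4+0+8+9+8+7+7+7+5+7+3+6+3 = 84

84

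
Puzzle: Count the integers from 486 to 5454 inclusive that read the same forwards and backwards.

96

The integers in [486, 5454] that read the same forwards and backwards: 494, 505, 515, 525, 535, 545, …, 5335, 5445.
96 qualify.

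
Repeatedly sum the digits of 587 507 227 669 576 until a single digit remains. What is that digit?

5+8+7+5+0+7+2+2+7+6+6+9+5+7+6 = 82
8+2 = 10
1+0 = 1
(Equivalently, 587 507 227 669 576 mod 9 = 1.)

1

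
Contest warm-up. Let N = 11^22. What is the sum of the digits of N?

11^22 = 81402749386839761113321
Sum of its 23 digits: 97.

97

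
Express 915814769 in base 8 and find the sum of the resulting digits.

915814769 in base 8 is 6645434561.
Digit sum: 6+6+4+5+4+3+4+5+6+1 = 44.

44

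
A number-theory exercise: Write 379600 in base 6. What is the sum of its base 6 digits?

20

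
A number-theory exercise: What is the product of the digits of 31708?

3×1×7×0×8 = 0

0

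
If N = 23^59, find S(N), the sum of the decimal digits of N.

23^59 = 219756801305995011868741136319862577205018109070321830013486322196049230779513287
Sum of its 81 digits: 326.

326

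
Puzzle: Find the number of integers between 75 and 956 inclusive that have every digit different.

644

The integers in [75, 956] that have every digit different: 75, 76, 78, 79, 80, 81, …, 954, 956.
644 qualify.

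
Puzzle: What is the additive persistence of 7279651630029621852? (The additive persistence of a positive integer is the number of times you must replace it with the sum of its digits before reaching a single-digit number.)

2

7279651630029621852 → 81 → 9 (2 steps)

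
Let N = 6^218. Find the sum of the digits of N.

6^218 = 43348351235336463895275242046862202520122376964468316076892363961220740005582924429347077108445282897743524425778182074855814924917756228248138900152047617802058822844416
Sum of its 170 digits: 729.

729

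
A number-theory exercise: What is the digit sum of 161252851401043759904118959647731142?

145

1+6+1+2+5+2+8+5+1+4+0+1+0+4+3+7+5+9+9+0+4+1+1+8+9+5+9+6+4+7+7+3+1+1+4+2 = 145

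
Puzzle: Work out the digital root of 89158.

4

8+9+1+5+8 = 31
3+1 = 4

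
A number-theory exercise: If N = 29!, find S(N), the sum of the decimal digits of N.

126

29! = 8841761993739701954543616000000
Sum of its 31 digits: 126.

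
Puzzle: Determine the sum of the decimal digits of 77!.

432

77! = 145183092028285869634070784086308284983740379224208358846781574688061991349156420080065207861248000000000000000000
Sum of its 114 digits: 432.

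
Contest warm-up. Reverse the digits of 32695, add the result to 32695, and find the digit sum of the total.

Reversal of 32695 is 59623; 32695 + 59623 = 92318.
Digit sum of 92318: 9+2+3+1+8 = 23.

23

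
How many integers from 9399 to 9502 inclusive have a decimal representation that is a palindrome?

The integers in [9399, 9502] that have a decimal representation that is a palindrome: 9449.
1 qualifies.

1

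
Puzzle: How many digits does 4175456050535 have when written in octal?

14

4175456050535 in base 8 is 74605444616547, which has 14 digits.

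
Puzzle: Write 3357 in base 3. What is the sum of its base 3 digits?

7

3357 in base 3 is 11121100.
Digit sum: 1+1+1+2+1+1+0+0 = 7.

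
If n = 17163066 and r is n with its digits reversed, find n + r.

83199237

Reverse of 17163066 is 66036171.
17163066 + 66036171 = 83199237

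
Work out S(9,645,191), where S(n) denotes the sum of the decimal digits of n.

35

9+6+4+5+1+9+1 = 35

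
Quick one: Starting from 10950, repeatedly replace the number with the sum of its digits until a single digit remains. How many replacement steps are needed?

2

10950 → 15 → 6 (2 steps)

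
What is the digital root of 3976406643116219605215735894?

3+9+7+6+4+0+6+6+4+3+1+1+6+2+1+9+6+0+5+2+1+5+7+3+5+8+9+4 = 123
1+2+3 = 6

6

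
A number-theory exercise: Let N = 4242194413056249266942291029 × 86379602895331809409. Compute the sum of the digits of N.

4242194413056249266942291029 × 86379602895331809409 = 366439068804594014997669245919561733778438491861
Sum of its 48 digits: 247.

247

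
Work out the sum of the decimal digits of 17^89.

17^89 = 32355938604243814834953228930022671958573652447416130728419673568773613853135920674790271577278638959930577297
Sum of its 110 digits: 521.

521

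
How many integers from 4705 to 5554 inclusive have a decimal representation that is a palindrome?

The integers in [4705, 5554] that have a decimal representation that is a palindrome: 4774, 4884, 4994, 5005, 5115, 5225, 5335, 5445.
8 qualify.

8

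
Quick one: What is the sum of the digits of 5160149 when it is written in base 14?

5160149 in base 14 is 984741.
Digit sum: 9+8+4+7+4+1 = 33.

33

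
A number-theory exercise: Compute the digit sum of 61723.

6+1+7+2+3 = 19

19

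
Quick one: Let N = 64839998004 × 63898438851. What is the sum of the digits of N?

90

64839998004 × 63898438851 = 4143174647557556053404
Sum of its 22 digits: 90.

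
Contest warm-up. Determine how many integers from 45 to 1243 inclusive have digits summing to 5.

The integers in [45, 1243] that have digits summing to 5: 50, 104, 113, 122, 131, 140, …, 1211, 1220.
28 qualify.

28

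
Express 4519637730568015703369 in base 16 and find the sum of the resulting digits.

134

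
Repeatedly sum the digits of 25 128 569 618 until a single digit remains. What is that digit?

8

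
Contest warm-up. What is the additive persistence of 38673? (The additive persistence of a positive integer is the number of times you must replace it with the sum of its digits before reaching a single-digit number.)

38673 → 27 → 9 (2 steps)

2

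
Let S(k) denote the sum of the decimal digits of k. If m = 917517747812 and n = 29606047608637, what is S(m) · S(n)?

S(917517747812) = 9+1+7+5+1+7+7+4+7+8+1+2 = 59.
S(29606047608637) = 2+9+6+0+6+0+4+7+6+0+8+6+3+7 = 64.
59 · 64 = 3776.

3776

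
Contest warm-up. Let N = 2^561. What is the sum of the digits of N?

791

2^561 = 7547924849643082704483109161976537781833842440832880856752412600491248324784297704172253450355317535082936750061527689799541169259849585265122868502865392087298790653952
Sum of its 169 digits: 791.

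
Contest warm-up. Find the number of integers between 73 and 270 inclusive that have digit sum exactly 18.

3

The integers in [73, 270] that have digit sum exactly 18: 99, 189, 198.
3 qualify.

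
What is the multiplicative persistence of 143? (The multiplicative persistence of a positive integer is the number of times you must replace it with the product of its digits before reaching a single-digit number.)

2

143 → 12 → 2 (2 steps)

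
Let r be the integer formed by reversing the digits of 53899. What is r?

Reversing 53899 gives 99835.

99835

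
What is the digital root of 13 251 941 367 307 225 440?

1+3+2+5+1+9+4+1+3+6+7+3+0+7+2+2+5+4+4+0 = 69
6+9 = 15
1+5 = 6

6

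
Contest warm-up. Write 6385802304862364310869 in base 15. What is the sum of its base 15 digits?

159

6385802304862364310869 in base 15 is 44C2ECBD0982A6C1DCE.
Digit sum: 4+4+12+2+14+12+11+13+0+9+8+2+10+6+12+1+13+12+14 = 159.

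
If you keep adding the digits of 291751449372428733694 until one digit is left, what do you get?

1

2+9+1+7+5+1+4+4+9+3+7+2+4+2+8+7+3+3+6+9+4 = 100
1+0+0 = 1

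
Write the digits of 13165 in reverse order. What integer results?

Reversing 13165 gives 56131.

56131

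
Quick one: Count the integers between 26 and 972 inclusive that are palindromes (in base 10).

The integers in [26, 972] that are palindromes (in base 10): 33, 44, 55, 66, 77, 88, …, 959, 969.
94 qualify.

94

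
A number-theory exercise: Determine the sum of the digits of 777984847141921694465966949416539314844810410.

222

7+7+7+9+8+4+8+4+7+1+4+1+9+2+1+6+9+4+4+6+5+9+6+6+9+4+9+4+1+6+5+3+9+3+1+4+8+4+4+8+1+0+4+1+0 = 222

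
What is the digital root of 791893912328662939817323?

7+9+1+8+9+3+9+1+2+3+2+8+6+6+2+9+3+9+8+1+7+3+2+3 = 121
1+2+1 = 4
(Equivalently, 791893912328662939817323 mod 9 = 4.)

4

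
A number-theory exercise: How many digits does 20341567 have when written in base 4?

13

20341567 in base 4 is 1031212030333, which has 13 digits.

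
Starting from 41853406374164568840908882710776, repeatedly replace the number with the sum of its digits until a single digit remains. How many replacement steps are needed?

2

41853406374164568840908882710776 → 150 → 6 (2 steps)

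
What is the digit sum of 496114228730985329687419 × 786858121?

154

496114228730985329687419 × 786858121 = 390371509820627330996408031679699
Sum of its 33 digits: 154.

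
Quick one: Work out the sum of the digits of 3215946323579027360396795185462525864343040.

186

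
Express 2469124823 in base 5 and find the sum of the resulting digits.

2469124823 in base 5 is 20024043443243.
Digit sum: 2+0+0+2+4+0+4+3+4+4+3+2+4+3 = 35.

35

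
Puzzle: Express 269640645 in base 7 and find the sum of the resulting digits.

269640645 in base 7 is 6452623221.
Digit sum: 6+4+5+2+6+2+3+2+2+1 = 33.

33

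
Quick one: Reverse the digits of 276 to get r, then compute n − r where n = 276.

Reverse of 276 is 672.
276 − 672 = -396

-396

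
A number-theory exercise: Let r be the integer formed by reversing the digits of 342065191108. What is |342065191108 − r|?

Reverse of 342065191108 is 801191560243.
|342065191108 − 801191560243| = 459126369135

459126369135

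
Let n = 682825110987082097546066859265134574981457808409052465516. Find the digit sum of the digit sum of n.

14

First digit sum: 266.
2+6+6 = 14.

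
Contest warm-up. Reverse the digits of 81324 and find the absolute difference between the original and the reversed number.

Reverse of 81324 is 42318.
|81324 − 42318| = 39006

39006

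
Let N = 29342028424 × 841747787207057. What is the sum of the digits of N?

143

29342028424 × 841747787207057 = 24698587498068570067388168
Sum of its 26 digits: 143.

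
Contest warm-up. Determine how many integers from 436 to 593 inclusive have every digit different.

112

The integers in [436, 593] that have every digit different: 436, 437, 438, 439, 450, 451, …, 592, 593.
112 qualify.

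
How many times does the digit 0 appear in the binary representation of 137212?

137212 in base 2 is 100001011111111100.
The digit 0 appears 7 times.

7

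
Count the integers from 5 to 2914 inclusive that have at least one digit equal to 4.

795

The integers in [5, 2914] that have at least one digit equal to 4: 14, 24, 34, 40, 41, 42, …, 2904, 2914.
795 qualify.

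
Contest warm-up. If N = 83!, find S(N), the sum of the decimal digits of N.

486

83! = 39455239697206586511897471180120610571436503407643446275224357528369751562996629334879591940103770870906880000000000000000000
Sum of its 125 digits: 486.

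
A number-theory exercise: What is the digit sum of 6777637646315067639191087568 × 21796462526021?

216

6777637646315067639191087568 × 21796462526021 = 147728524972855544177356445549519489606928
Sum of its 42 digits: 216.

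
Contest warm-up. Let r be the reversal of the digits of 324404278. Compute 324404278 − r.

Reverse of 324404278 is 872404423.
324404278 − 872404423 = -548000145

-548000145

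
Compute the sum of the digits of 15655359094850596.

85

1+5+6+5+5+3+5+9+0+9+4+8+5+0+5+9+6 = 85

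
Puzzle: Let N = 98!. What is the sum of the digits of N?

639

98! = 9426890448883247745626185743057242473809693764078951663494238777294707070023223798882976159207729119823605850588608460429412647567360000000000000000000000
Sum of its 154 digits: 639.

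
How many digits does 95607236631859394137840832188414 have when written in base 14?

28

95607236631859394137840832188414 in base 14 is ABA93ABAC669692778609B6C52B4, which has 28 digits.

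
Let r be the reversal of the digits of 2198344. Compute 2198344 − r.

Reverse of 2198344 is 4438912.
2198344 − 4438912 = -2240568

-2240568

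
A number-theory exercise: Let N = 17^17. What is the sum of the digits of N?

17^17 = 827240261886336764177
Sum of its 21 digits: 98.

98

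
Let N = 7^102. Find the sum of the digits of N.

7^102 = 158489348971613141575887740685910623732002956746326644645760871238192881522209474940049
Sum of its 87 digits: 397.

397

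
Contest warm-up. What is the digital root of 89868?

3

8+9+8+6+8 = 39
3+9 = 12
1+2 = 3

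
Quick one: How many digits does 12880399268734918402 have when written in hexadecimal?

16

12880399268734918402 in base 16 is B2C05EE442255F02, which has 16 digits.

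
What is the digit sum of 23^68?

23^68 = 395815547546888589884785370897911374203232682951121784754739562406761602882294255015821358881
Sum of its 93 digits: 448.

448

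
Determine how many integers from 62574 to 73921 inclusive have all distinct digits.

The integers in [62574, 73921] that have all distinct digits: 62574, 62578, 62579, 62580, 62581, 62583, …, 73920, 73921.
3473 qualify.

3473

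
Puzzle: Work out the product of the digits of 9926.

972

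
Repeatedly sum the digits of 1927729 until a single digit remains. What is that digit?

1

1+9+2+7+7+2+9 = 37
3+7 = 10
1+0 = 1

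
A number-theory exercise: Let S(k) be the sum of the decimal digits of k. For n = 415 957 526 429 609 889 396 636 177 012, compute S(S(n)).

6

First digit sum: 150.
1+5+0 = 6.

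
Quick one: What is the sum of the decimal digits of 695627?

35

6+9+5+6+2+7 = 35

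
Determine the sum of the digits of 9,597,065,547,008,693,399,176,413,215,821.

145

9+5+9+7+0+6+5+5+4+7+0+0+8+6+9+3+3+9+9+1+7+6+4+1+3+2+1+5+8+2+1 = 145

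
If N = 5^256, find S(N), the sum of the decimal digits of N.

5^256 = 86361685550944446253863518628003995711160003644362813850237034701685918031624270579715075034722882265605472939461496635969950989468319466936530037770580747746862471103668212890625
Sum of its 179 digits: 805.

805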